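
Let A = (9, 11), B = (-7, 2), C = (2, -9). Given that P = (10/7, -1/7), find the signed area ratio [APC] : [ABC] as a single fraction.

[ABC] = ½·(9·(2−(-9)) + (-7)·(-9−11) + 2·(11−2)) = ½·(99 + 140 + 18) = 257/2.
[APC] = ½·(9·(-1/7−(-9)) + (10/7)·(-9−11) + 2·(11−(-1/7))) = ½·(558/7 − 200/7 + 156/7) = 257/7, so the ratio is (257/7)/(257/2) = 2/7.

2/7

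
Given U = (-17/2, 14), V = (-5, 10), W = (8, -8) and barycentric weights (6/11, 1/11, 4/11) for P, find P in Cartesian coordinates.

P = (6/11)·U + (1/11)·V + (4/11)·W.
x-coordinate: (6/11)·(-17/2) + (1/11)·(-5) + (4/11)·8 = -24/11.
y-coordinate: (6/11)·14 + (1/11)·10 + (4/11)·(-8) = 62/11.

(-24/11, 62/11)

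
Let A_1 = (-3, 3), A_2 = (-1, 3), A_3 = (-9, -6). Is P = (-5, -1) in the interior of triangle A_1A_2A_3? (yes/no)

yes

Barycentric coordinates of P: (2/9, 1/3, 4/9).
The three coordinates are positive, positive, positive; a point is interior exactly when all three are positive.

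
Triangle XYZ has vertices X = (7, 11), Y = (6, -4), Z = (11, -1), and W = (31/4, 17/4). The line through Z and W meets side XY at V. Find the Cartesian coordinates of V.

(20/3, 6)

Barycentric coordinates of W with respect to XYZ: (1/2, 1/4, 1/4).
On side XY the Z-coordinate is zero; dropping W's Z-weight 1/4 and renormalizing the remaining 1/2 : 1/4 gives weights 2/3, 1/3 on X, Y.
V = (2/3)·(7, 11) + (1/3)·(6, -4) = (20/3, 6).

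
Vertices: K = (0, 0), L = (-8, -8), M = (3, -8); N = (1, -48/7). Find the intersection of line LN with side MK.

(5/2, -20/3)

Barycentric coordinates of N with respect to KLM: (1/7, 1/7, 5/7).
On side MK the L-coordinate is zero; dropping N's L-weight 1/7 and renormalizing the remaining 5/7 : 1/7 gives weights 5/6, 1/6 on M, K.
J = (5/6)·(3, -8) + (1/6)·(0, 0) = (5/2, -20/3).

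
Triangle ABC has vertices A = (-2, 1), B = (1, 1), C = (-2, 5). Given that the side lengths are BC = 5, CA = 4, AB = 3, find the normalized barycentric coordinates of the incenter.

(5/12, 1/3, 1/4)

The incenter has barycentric coordinates proportional to the opposite side lengths: (5 : 4 : 3).
Normalizing by 5+4+3 = 12 gives (5/12, 1/3, 1/4).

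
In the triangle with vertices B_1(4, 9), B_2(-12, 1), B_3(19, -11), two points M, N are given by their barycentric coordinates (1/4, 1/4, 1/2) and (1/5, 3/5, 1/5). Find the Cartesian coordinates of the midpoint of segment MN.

(49/20, -7/5)

Barycentric coordinates of the midpoint are the average: (9/40, 17/40, 7/20).
Converting: (9/40)·B_1 + (17/40)·B_2 + (7/20)·B_3 = (49/20, -7/5).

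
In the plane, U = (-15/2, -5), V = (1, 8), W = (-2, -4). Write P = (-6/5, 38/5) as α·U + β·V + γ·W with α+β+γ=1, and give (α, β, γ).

(2/5, 1, -2/5)

Signed area of the reference triangle: [UVW] = ½·((-15/2)·(8−(-4)) + 1·(-4−(-5)) + (-2)·(-5−8)) = ½·(-90 + 1 + 26) = -63/2.
[PVW] = ½·((-6/5)·(8−(-4)) + 1·(-4−(38/5)) + (-2)·(38/5−8)) = ½·(-72/5 − 58/5 + 4/5) = -63/5, so the U-coordinate is (-63/5)/(-63/2) = 2/5.
[UPW] = ½·((-15/2)·(38/5−(-4)) + (-6/5)·(-4−(-5)) + (-2)·(-5−(38/5))) = ½·(-87 − 6/5 + 126/5) = -63/2, so the V-coordinate is 1.
[UVP] = ½·((-15/2)·(8−(38/5)) + 1·(38/5−(-5)) + (-6/5)·(-5−8)) = ½·(-3 + 63/5 + 78/5) = 63/5, so the W-coordinate is -2/5.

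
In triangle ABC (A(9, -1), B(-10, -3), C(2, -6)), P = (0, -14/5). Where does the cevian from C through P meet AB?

Barycentric coordinates of P with respect to ABC: (2/5, 2/5, 1/5).
On side AB the C-coordinate is zero; dropping P's C-weight 1/5 and renormalizing the remaining 2/5 : 2/5 gives weights 1/2, 1/2 on A, B.
Q = (1/2)·(9, -1) + (1/2)·(-10, -3) = (-1/2, -2).

(-1/2, -2)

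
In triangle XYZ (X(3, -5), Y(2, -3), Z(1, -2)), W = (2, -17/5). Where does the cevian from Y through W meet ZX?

(2, -7/2)

Barycentric coordinates of W with respect to XYZ: (2/5, 1/5, 2/5).
On side ZX the Y-coordinate is zero; dropping W's Y-weight 1/5 and renormalizing the remaining 2/5 : 2/5 gives weights 1/2, 1/2 on Z, X.
V = (1/2)·(1, -2) + (1/2)·(3, -5) = (2, -7/2).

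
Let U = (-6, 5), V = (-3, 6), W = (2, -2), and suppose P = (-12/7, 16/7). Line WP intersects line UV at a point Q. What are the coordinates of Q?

(-9/2, 11/2)

Barycentric coordinates of P with respect to UVW: (2/7, 2/7, 3/7).
On side UV the W-coordinate is zero; dropping P's W-weight 3/7 and renormalizing the remaining 2/7 : 2/7 gives weights 1/2, 1/2 on U, V.
Q = (1/2)·(-6, 5) + (1/2)·(-3, 6) = (-9/2, 11/2).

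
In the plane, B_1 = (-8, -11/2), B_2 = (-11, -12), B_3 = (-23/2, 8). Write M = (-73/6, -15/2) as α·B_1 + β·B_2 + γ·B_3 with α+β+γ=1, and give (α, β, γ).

Signed area of the reference triangle: [B_1B_2B_3] = ½·((-8)·(-12−8) + (-11)·(8−(-11/2)) + (-23/2)·(-11/2−(-12))) = ½·(160 − 297/2 − 299/4) = -253/8.
[MB_2B_3] = ½·((-73/6)·(-12−8) + (-11)·(8−(-15/2)) + (-23/2)·(-15/2−(-12))) = ½·(730/3 − 341/2 − 207/4) = 253/24, so the B_1-coordinate is (253/24)/(-253/8) = -1/3.
[B_1MB_3] = ½·((-8)·(-15/2−8) + (-73/6)·(8−(-11/2)) + (-23/2)·(-11/2−(-15/2))) = ½·(124 − 657/4 − 23) = -253/8, so the B_2-coordinate is 1.
[B_1B_2M] = ½·((-8)·(-12−(-15/2)) + (-11)·(-15/2−(-11/2)) + (-73/6)·(-11/2−(-12))) = ½·(36 + 22 − 949/12) = -253/24, so the B_3-coordinate is 1/3.

(-1/3, 1, 1/3)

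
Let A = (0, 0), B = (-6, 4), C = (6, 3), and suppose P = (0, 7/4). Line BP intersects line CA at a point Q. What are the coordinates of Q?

Barycentric coordinates of P with respect to ABC: (1/2, 1/4, 1/4).
On side CA the B-coordinate is zero; dropping P's B-weight 1/4 and renormalizing the remaining 1/4 : 1/2 gives weights 1/3, 2/3 on C, A.
Q = (1/3)·(6, 3) + (2/3)·(0, 0) = (2, 1).

(2, 1)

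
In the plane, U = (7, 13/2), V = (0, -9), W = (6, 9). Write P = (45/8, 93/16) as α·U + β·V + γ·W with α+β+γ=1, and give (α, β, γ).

(3/8, 1/8, 1/2)

Signed area of the reference triangle: [UVW] = ½·(7·(-9−9) + 0·(9−(13/2)) + 6·(13/2−(-9))) = ½·(-126 + 0 + 93) = -33/2.
[PVW] = ½·((45/8)·(-9−9) + 0·(9−(93/16)) + 6·(93/16−(-9))) = ½·(-405/4 + 0 + 711/8) = -99/16, so the U-coordinate is (-99/16)/(-33/2) = 3/8.
[UPW] = ½·(7·(93/16−9) + (45/8)·(9−(13/2)) + 6·(13/2−(93/16))) = ½·(-357/16 + 225/16 + 33/8) = -33/16, so the V-coordinate is 1/8.
[UVP] = ½·(7·(-9−(93/16)) + 0·(93/16−(13/2)) + (45/8)·(13/2−(-9))) = ½·(-1659/16 + 0 + 1395/16) = -33/4, so the W-coordinate is 1/2.
Check: 3/8 + 1/8 + 1/2 = 1.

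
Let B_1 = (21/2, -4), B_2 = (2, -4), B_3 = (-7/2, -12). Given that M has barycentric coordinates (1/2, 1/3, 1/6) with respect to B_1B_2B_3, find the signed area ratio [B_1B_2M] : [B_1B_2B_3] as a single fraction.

The signed ratio [B_1B_2M]/[B_1B_2B_3] equals the barycentric coordinate of M at vertex B_3, which is 1/6.

1/6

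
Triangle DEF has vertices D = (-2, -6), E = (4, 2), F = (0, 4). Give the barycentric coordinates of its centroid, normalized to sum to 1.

The centroid is the average of the vertices, so each weight is 1/3.

(1/3, 1/3, 1/3)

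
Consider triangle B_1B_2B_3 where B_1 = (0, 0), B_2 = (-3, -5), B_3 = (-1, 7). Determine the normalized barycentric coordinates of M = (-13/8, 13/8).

(1/8, 3/8, 1/2)

Signed area of the reference triangle: [B_1B_2B_3] = ½·(0·(-5−7) + (-3)·(7−0) + (-1)·(0−(-5))) = ½·(0 − 21 − 5) = -13.
[MB_2B_3] = ½·((-13/8)·(-5−7) + (-3)·(7−(13/8)) + (-1)·(13/8−(-5))) = ½·(39/2 − 129/8 − 53/8) = -13/8, so the B_1-coordinate is (-13/8)/(-13) = 1/8.
[B_1MB_3] = ½·(0·(13/8−7) + (-13/8)·(7−0) + (-1)·(0−(13/8))) = ½·(0 − 91/8 + 13/8) = -39/8, so the B_2-coordinate is 3/8.
[B_1B_2M] = ½·(0·(-5−(13/8)) + (-3)·(13/8−0) + (-13/8)·(0−(-5))) = ½·(0 − 39/8 − 65/8) = -13/2, so the B_3-coordinate is 1/2.
Check: 1/8 + 3/8 + 1/2 = 1.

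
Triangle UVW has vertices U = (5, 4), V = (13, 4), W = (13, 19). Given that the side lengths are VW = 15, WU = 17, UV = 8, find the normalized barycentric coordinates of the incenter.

The incenter has barycentric coordinates proportional to the opposite side lengths: (15 : 17 : 8).
Normalizing by 15+17+8 = 40 gives (3/8, 17/40, 1/5).

(3/8, 17/40, 1/5)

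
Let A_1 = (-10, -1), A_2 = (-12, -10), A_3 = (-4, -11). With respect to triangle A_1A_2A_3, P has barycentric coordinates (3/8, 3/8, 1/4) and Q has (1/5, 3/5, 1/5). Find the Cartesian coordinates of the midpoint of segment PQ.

(-77/8, -611/80)

Barycentric coordinates of the midpoint are the average: (23/80, 39/80, 9/40).
Converting: (23/80)·A_1 + (39/80)·A_2 + (9/40)·A_3 = (-77/8, -611/80).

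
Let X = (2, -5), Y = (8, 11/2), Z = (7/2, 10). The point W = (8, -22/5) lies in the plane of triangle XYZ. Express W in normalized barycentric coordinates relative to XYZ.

Signed area of the reference triangle: [XYZ] = ½·(2·(11/2−10) + 8·(10−(-5)) + (7/2)·(-5−(11/2))) = ½·(-9 + 120 − 147/4) = 297/8.
[WYZ] = ½·(8·(11/2−10) + 8·(10−(-22/5)) + (7/2)·(-22/5−(11/2))) = ½·(-36 + 576/5 − 693/20) = 891/40, so the X-coordinate is (891/40)/(297/8) = 3/5.
[XWZ] = ½·(2·(-22/5−10) + 8·(10−(-5)) + (7/2)·(-5−(-22/5))) = ½·(-144/5 + 120 − 21/10) = 891/20, so the Y-coordinate is 6/5.
[XYW] = ½·(2·(11/2−(-22/5)) + 8·(-22/5−(-5)) + 8·(-5−(11/2))) = ½·(99/5 + 24/5 − 84) = -297/10, so the Z-coordinate is -4/5.
Check: 3/5 + 6/5 − 4/5 = 1.

(3/5, 6/5, -4/5)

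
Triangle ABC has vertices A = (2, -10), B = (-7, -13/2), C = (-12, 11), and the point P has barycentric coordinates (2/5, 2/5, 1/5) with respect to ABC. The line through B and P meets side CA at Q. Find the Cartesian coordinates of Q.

Line BP meets CA where the B-coordinate vanishes; zeroing P's B-weight and renormalizing leaves C, A-weights 1/5 : 2/5 → (1/3, 2/3).
So Q = (1/3)·C + (2/3)·A = (-8/3, -3).

(-8/3, -3)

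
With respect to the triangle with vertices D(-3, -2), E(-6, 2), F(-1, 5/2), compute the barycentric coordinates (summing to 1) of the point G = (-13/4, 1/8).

Signed area of the reference triangle: [DEF] = ½·((-3)·(2−(5/2)) + (-6)·(5/2−(-2)) + (-1)·(-2−2)) = ½·(3/2 − 27 + 4) = -43/4.
[GEF] = ½·((-13/4)·(2−(5/2)) + (-6)·(5/2−(1/8)) + (-1)·(1/8−2)) = ½·(13/8 − 57/4 + 15/8) = -43/8, so the D-coordinate is (-43/8)/(-43/4) = 1/2.
[DGF] = ½·((-3)·(1/8−(5/2)) + (-13/4)·(5/2−(-2)) + (-1)·(-2−(1/8))) = ½·(57/8 − 117/8 + 17/8) = -43/16, so the E-coordinate is 1/4.
[DEG] = ½·((-3)·(2−(1/8)) + (-6)·(1/8−(-2)) + (-13/4)·(-2−2)) = ½·(-45/8 − 51/4 + 13) = -43/16, so the F-coordinate is 1/4.
Check: 1/2 + 1/4 + 1/4 = 1.

(1/2, 1/4, 1/4)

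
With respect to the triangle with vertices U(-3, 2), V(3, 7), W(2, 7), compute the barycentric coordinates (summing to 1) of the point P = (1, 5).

(2/5, 1, -2/5)

Signed area of the reference triangle: [UVW] = ½·((-3)·(7−7) + 3·(7−2) + 2·(2−7)) = ½·(0 + 15 − 10) = 5/2.
[PVW] = ½·(1·(7−7) + 3·(7−5) + 2·(5−7)) = ½·(0 + 6 − 4) = 1, so the U-coordinate is 1/(5/2) = 2/5.
[UPW] = ½·((-3)·(5−7) + 1·(7−2) + 2·(2−5)) = ½·(6 + 5 − 6) = 5/2, so the V-coordinate is 1.
[UVP] = ½·((-3)·(7−5) + 3·(5−2) + 1·(2−7)) = ½·(-6 + 9 − 5) = -1, so the W-coordinate is -2/5.
Check: 2/5 + 1 − 2/5 = 1.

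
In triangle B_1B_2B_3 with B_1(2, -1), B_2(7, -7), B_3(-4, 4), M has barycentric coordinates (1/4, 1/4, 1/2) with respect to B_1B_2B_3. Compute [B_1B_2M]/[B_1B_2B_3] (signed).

The signed ratio [B_1B_2M]/[B_1B_2B_3] equals the barycentric coordinate of M at vertex B_3, which is 1/2.

1/2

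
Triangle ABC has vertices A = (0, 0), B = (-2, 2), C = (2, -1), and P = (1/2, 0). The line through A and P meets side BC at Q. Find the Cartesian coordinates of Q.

(2/3, 0)

Barycentric coordinates of P with respect to ABC: (1/4, 1/4, 1/2).
On side BC the A-coordinate is zero; dropping P's A-weight 1/4 and renormalizing the remaining 1/4 : 1/2 gives weights 1/3, 2/3 on B, C.
Q = (1/3)·(-2, 2) + (2/3)·(2, -1) = (2/3, 0).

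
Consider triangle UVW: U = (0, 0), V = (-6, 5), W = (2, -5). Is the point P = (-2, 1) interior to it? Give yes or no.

yes

Barycentric coordinates of P: (2/5, 2/5, 1/5).
The three coordinates are positive, positive, positive; a point is interior exactly when all three are positive.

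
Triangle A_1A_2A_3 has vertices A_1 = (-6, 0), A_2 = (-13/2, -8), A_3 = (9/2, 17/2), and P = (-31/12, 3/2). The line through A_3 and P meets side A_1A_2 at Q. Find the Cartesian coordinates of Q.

(-49/8, -2)

Barycentric coordinates of P with respect to A_1A_2A_3: (1/2, 1/6, 1/3).
On side A_1A_2 the A_3-coordinate is zero; dropping P's A_3-weight 1/3 and renormalizing the remaining 1/2 : 1/6 gives weights 3/4, 1/4 on A_1, A_2.
Q = (3/4)·(-6, 0) + (1/4)·(-13/2, -8) = (-49/8, -2).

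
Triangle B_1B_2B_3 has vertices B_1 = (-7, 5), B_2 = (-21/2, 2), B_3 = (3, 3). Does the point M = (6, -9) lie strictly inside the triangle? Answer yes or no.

Barycentric coordinates of M: (-165/37, 114/37, 88/37).
The three coordinates are negative, positive, positive; a point is interior exactly when all three are positive.

no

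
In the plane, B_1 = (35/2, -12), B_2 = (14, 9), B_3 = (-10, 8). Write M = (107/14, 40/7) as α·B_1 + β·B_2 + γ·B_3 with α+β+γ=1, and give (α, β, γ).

Signed area of the reference triangle: [B_1B_2B_3] = ½·((35/2)·(9−8) + 14·(8−(-12)) + (-10)·(-12−9)) = ½·(35/2 + 280 + 210) = 1015/4.
[MB_2B_3] = ½·((107/14)·(9−8) + 14·(8−(40/7)) + (-10)·(40/7−9)) = ½·(107/14 + 32 + 230/7) = 145/4, so the B_1-coordinate is (145/4)/(1015/4) = 1/7.
[B_1MB_3] = ½·((35/2)·(40/7−8) + (107/14)·(8−(-12)) + (-10)·(-12−(40/7))) = ½·(-40 + 1070/7 + 1240/7) = 145, so the B_2-coordinate is 4/7.
[B_1B_2M] = ½·((35/2)·(9−(40/7)) + 14·(40/7−(-12)) + (107/14)·(-12−9)) = ½·(115/2 + 248 − 321/2) = 145/2, so the B_3-coordinate is 2/7.

(1/7, 4/7, 2/7)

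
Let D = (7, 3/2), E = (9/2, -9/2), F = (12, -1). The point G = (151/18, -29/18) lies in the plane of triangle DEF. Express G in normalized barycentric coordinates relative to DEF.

(2/9, 1/3, 4/9)

Signed area of the reference triangle: [DEF] = ½·(7·(-9/2−(-1)) + (9/2)·(-1−(3/2)) + 12·(3/2−(-9/2))) = ½·(-49/2 − 45/4 + 72) = 145/8.
[GEF] = ½·((151/18)·(-9/2−(-1)) + (9/2)·(-1−(-29/18)) + 12·(-29/18−(-9/2))) = ½·(-1057/36 + 11/4 + 104/3) = 145/36, so the D-coordinate is (145/36)/(145/8) = 2/9.
[DGF] = ½·(7·(-29/18−(-1)) + (151/18)·(-1−(3/2)) + 12·(3/2−(-29/18))) = ½·(-77/18 − 755/36 + 112/3) = 145/24, so the E-coordinate is 1/3.
[DEG] = ½·(7·(-9/2−(-29/18)) + (9/2)·(-29/18−(3/2)) + (151/18)·(3/2−(-9/2))) = ½·(-182/9 − 14 + 151/3) = 145/18, so the F-coordinate is 4/9.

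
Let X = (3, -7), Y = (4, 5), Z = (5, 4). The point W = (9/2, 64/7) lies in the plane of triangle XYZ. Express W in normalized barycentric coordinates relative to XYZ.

(-5/14, 17/14, 1/7)

Signed area of the reference triangle: [XYZ] = ½·(3·(5−4) + 4·(4−(-7)) + 5·(-7−5)) = ½·(3 + 44 − 60) = -13/2.
[WYZ] = ½·((9/2)·(5−4) + 4·(4−(64/7)) + 5·(64/7−5)) = ½·(9/2 − 144/7 + 145/7) = 65/28, so the X-coordinate is (65/28)/(-13/2) = -5/14.
[XWZ] = ½·(3·(64/7−4) + (9/2)·(4−(-7)) + 5·(-7−(64/7))) = ½·(108/7 + 99/2 − 565/7) = -221/28, so the Y-coordinate is 17/14.
[XYW] = ½·(3·(5−(64/7)) + 4·(64/7−(-7)) + (9/2)·(-7−5)) = ½·(-87/7 + 452/7 − 54) = -13/14, so the Z-coordinate is 1/7.
Check: -5/14 + 17/14 + 1/7 = 1.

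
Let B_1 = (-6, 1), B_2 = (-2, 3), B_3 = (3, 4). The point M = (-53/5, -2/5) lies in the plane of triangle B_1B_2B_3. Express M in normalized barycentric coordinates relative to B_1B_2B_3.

(7/5, 1/5, -3/5)

Signed area of the reference triangle: [B_1B_2B_3] = ½·((-6)·(3−4) + (-2)·(4−1) + 3·(1−3)) = ½·(6 − 6 − 6) = -3.
[MB_2B_3] = ½·((-53/5)·(3−4) + (-2)·(4−(-2/5)) + 3·(-2/5−3)) = ½·(53/5 − 44/5 − 51/5) = -21/5, so the B_1-coordinate is (-21/5)/(-3) = 7/5.
[B_1MB_3] = ½·((-6)·(-2/5−4) + (-53/5)·(4−1) + 3·(1−(-2/5))) = ½·(132/5 − 159/5 + 21/5) = -3/5, so the B_2-coordinate is 1/5.
[B_1B_2M] = ½·((-6)·(3−(-2/5)) + (-2)·(-2/5−1) + (-53/5)·(1−3)) = ½·(-102/5 + 14/5 + 106/5) = 9/5, so the B_3-coordinate is -3/5.
Check: 7/5 + 1/5 − 3/5 = 1.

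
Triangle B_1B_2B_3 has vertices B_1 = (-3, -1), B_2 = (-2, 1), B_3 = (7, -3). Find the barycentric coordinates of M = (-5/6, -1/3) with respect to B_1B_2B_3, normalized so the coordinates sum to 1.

Signed area of the reference triangle: [B_1B_2B_3] = ½·((-3)·(1−(-3)) + (-2)·(-3−(-1)) + 7·(-1−1)) = ½·(-12 + 4 − 14) = -11.
[MB_2B_3] = ½·((-5/6)·(1−(-3)) + (-2)·(-3−(-1/3)) + 7·(-1/3−1)) = ½·(-10/3 + 16/3 − 28/3) = -11/3, so the B_1-coordinate is (-11/3)/(-11) = 1/3.
[B_1MB_3] = ½·((-3)·(-1/3−(-3)) + (-5/6)·(-3−(-1)) + 7·(-1−(-1/3))) = ½·(-8 + 5/3 − 14/3) = -11/2, so the B_2-coordinate is 1/2.
[B_1B_2M] = ½·((-3)·(1−(-1/3)) + (-2)·(-1/3−(-1)) + (-5/6)·(-1−1)) = ½·(-4 − 4/3 + 5/3) = -11/6, so the B_3-coordinate is 1/6.

(1/3, 1/2, 1/6)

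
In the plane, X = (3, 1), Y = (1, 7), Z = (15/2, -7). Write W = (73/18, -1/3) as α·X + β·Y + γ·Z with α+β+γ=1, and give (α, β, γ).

Signed area of the reference triangle: [XYZ] = ½·(3·(7−(-7)) + 1·(-7−1) + (15/2)·(1−7)) = ½·(42 − 8 − 45) = -11/2.
[WYZ] = ½·((73/18)·(7−(-7)) + 1·(-7−(-1/3)) + (15/2)·(-1/3−7)) = ½·(511/9 − 20/3 − 55) = -22/9, so the X-coordinate is (-22/9)/(-11/2) = 4/9.
[XWZ] = ½·(3·(-1/3−(-7)) + (73/18)·(-7−1) + (15/2)·(1−(-1/3))) = ½·(20 − 292/9 + 10) = -11/9, so the Y-coordinate is 2/9.
[XYW] = ½·(3·(7−(-1/3)) + 1·(-1/3−1) + (73/18)·(1−7)) = ½·(22 − 4/3 − 73/3) = -11/6, so the Z-coordinate is 1/3.
Check: 4/9 + 2/9 + 1/3 = 1.

(4/9, 2/9, 1/3)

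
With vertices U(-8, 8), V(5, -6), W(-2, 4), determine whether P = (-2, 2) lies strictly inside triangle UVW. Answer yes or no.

yes

Barycentric coordinates of P: (7/16, 3/8, 3/16).
The three coordinates are positive, positive, positive; a point is interior exactly when all three are positive.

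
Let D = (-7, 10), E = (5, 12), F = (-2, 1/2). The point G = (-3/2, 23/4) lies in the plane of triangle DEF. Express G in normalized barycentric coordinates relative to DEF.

Signed area of the reference triangle: [DEF] = ½·((-7)·(12−(1/2)) + 5·(1/2−10) + (-2)·(10−12)) = ½·(-161/2 − 95/2 + 4) = -62.
[GEF] = ½·((-3/2)·(12−(1/2)) + 5·(1/2−(23/4)) + (-2)·(23/4−12)) = ½·(-69/4 − 105/4 + 25/2) = -31/2, so the D-coordinate is (-31/2)/(-62) = 1/4.
[DGF] = ½·((-7)·(23/4−(1/2)) + (-3/2)·(1/2−10) + (-2)·(10−(23/4))) = ½·(-147/4 + 57/4 − 17/2) = -31/2, so the E-coordinate is 1/4.
[DEG] = ½·((-7)·(12−(23/4)) + 5·(23/4−10) + (-3/2)·(10−12)) = ½·(-175/4 − 85/4 + 3) = -31, so the F-coordinate is 1/2.

(1/4, 1/4, 1/2)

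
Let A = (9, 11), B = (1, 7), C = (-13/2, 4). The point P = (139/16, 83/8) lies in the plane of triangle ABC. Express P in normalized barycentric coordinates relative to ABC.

(3/8, 5/4, -5/8)

Signed area of the reference triangle: [ABC] = ½·(9·(7−4) + 1·(4−11) + (-13/2)·(11−7)) = ½·(27 − 7 − 26) = -3.
[PBC] = ½·((139/16)·(7−4) + 1·(4−(83/8)) + (-13/2)·(83/8−7)) = ½·(417/16 − 51/8 − 351/16) = -9/8, so the A-coordinate is (-9/8)/(-3) = 3/8.
[APC] = ½·(9·(83/8−4) + (139/16)·(4−11) + (-13/2)·(11−(83/8))) = ½·(459/8 − 973/16 − 65/16) = -15/4, so the B-coordinate is 5/4.
[ABP] = ½·(9·(7−(83/8)) + 1·(83/8−11) + (139/16)·(11−7)) = ½·(-243/8 − 5/8 + 139/4) = 15/8, so the C-coordinate is -5/8.
Check: 3/8 + 5/4 − 5/8 = 1.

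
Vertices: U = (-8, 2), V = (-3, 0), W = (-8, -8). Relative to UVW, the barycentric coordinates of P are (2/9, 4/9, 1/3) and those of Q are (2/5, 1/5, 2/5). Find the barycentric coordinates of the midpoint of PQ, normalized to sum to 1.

Since both coordinate triples sum to 1, the midpoint's barycentrics are the componentwise average.
(2/9+2/5)/2 = 14/45; similarly 29/90 and 11/30.

(14/45, 29/90, 11/30)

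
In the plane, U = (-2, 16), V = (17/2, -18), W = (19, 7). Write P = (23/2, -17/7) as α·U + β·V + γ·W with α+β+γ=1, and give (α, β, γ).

(1/7, 3/7, 3/7)

Signed area of the reference triangle: [UVW] = ½·((-2)·(-18−7) + (17/2)·(7−16) + 19·(16−(-18))) = ½·(50 − 153/2 + 646) = 1239/4.
[PVW] = ½·((23/2)·(-18−7) + (17/2)·(7−(-17/7)) + 19·(-17/7−(-18))) = ½·(-575/2 + 561/7 + 2071/7) = 177/4, so the U-coordinate is (177/4)/(1239/4) = 1/7.
[UPW] = ½·((-2)·(-17/7−7) + (23/2)·(7−16) + 19·(16−(-17/7))) = ½·(132/7 − 207/2 + 2451/7) = 531/4, so the V-coordinate is 3/7.
[UVP] = ½·((-2)·(-18−(-17/7)) + (17/2)·(-17/7−16) + (23/2)·(16−(-18))) = ½·(218/7 − 2193/14 + 391) = 531/4, so the W-coordinate is 3/7.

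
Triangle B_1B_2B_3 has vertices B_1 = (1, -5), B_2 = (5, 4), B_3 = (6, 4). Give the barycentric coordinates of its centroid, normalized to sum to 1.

The centroid is the average of the vertices, so each weight is 1/3.

(1/3, 1/3, 1/3)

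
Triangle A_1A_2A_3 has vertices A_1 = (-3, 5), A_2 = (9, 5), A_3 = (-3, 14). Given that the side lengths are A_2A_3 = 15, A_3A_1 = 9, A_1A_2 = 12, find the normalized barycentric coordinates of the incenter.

(5/12, 1/4, 1/3)

The incenter has barycentric coordinates proportional to the opposite side lengths: (15 : 9 : 12).
Normalizing by 15+9+12 = 36 gives (5/12, 1/4, 1/3).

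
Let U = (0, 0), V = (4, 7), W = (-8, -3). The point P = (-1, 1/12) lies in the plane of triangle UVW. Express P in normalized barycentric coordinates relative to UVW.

Signed area of the reference triangle: [UVW] = ½·(0·(7−(-3)) + 4·(-3−0) + (-8)·(0−7)) = ½·(0 − 12 + 56) = 22.
[PVW] = ½·((-1)·(7−(-3)) + 4·(-3−(1/12)) + (-8)·(1/12−7)) = ½·(-10 − 37/3 + 166/3) = 33/2, so the U-coordinate is (33/2)/22 = 3/4.
[UPW] = ½·(0·(1/12−(-3)) + (-1)·(-3−0) + (-8)·(0−(1/12))) = ½·(0 + 3 + 2/3) = 11/6, so the V-coordinate is 1/12.
[UVP] = ½·(0·(7−(1/12)) + 4·(1/12−0) + (-1)·(0−7)) = ½·(0 + 1/3 + 7) = 11/3, so the W-coordinate is 1/6.
Check: 3/4 + 1/12 + 1/6 = 1.

(3/4, 1/12, 1/6)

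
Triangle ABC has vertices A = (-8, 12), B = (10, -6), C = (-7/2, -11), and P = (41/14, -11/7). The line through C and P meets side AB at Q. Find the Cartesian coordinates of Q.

(4, 0)

Barycentric coordinates of P with respect to ABC: (2/7, 4/7, 1/7).
On side AB the C-coordinate is zero; dropping P's C-weight 1/7 and renormalizing the remaining 2/7 : 4/7 gives weights 1/3, 2/3 on A, B.
Q = (1/3)·(-8, 12) + (2/3)·(10, -6) = (4, 0).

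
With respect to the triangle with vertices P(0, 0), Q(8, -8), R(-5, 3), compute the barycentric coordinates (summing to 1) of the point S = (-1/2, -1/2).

Signed area of the reference triangle: [PQR] = ½·(0·(-8−3) + 8·(3−0) + (-5)·(0−(-8))) = ½·(0 + 24 − 40) = -8.
[SQR] = ½·((-1/2)·(-8−3) + 8·(3−(-1/2)) + (-5)·(-1/2−(-8))) = ½·(11/2 + 28 − 75/2) = -2, so the P-coordinate is (-2)/(-8) = 1/4.
[PSR] = ½·(0·(-1/2−3) + (-1/2)·(3−0) + (-5)·(0−(-1/2))) = ½·(0 − 3/2 − 5/2) = -2, so the Q-coordinate is 1/4.
[PQS] = ½·(0·(-8−(-1/2)) + 8·(-1/2−0) + (-1/2)·(0−(-8))) = ½·(0 − 4 − 4) = -4, so the R-coordinate is 1/2.

(1/4, 1/4, 1/2)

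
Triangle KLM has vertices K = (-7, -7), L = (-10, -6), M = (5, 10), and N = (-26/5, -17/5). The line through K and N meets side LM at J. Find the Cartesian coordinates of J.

Barycentric coordinates of N with respect to KLM: (3/5, 1/5, 1/5).
On side LM the K-coordinate is zero; dropping N's K-weight 3/5 and renormalizing the remaining 1/5 : 1/5 gives weights 1/2, 1/2 on L, M.
J = (1/2)·(-10, -6) + (1/2)·(5, 10) = (-5/2, 2).

(-5/2, 2)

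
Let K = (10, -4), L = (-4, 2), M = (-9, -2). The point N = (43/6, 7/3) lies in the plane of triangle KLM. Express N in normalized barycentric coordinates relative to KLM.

Signed area of the reference triangle: [KLM] = ½·(10·(2−(-2)) + (-4)·(-2−(-4)) + (-9)·(-4−2)) = ½·(40 − 8 + 54) = 43.
[NLM] = ½·((43/6)·(2−(-2)) + (-4)·(-2−(7/3)) + (-9)·(7/3−2)) = ½·(86/3 + 52/3 − 3) = 43/2, so the K-coordinate is (43/2)/43 = 1/2.
[KNM] = ½·(10·(7/3−(-2)) + (43/6)·(-2−(-4)) + (-9)·(-4−(7/3))) = ½·(130/3 + 43/3 + 57) = 172/3, so the L-coordinate is 4/3.
[KLN] = ½·(10·(2−(7/3)) + (-4)·(7/3−(-4)) + (43/6)·(-4−2)) = ½·(-10/3 − 76/3 − 43) = -215/6, so the M-coordinate is -5/6.

(1/2, 4/3, -5/6)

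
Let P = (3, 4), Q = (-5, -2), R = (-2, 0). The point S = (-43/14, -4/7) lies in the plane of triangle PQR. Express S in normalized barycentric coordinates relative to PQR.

Signed area of the reference triangle: [PQR] = ½·(3·(-2−0) + (-5)·(0−4) + (-2)·(4−(-2))) = ½·(-6 + 20 − 12) = 1.
[SQR] = ½·((-43/14)·(-2−0) + (-5)·(0−(-4/7)) + (-2)·(-4/7−(-2))) = ½·(43/7 − 20/7 − 20/7) = 3/14, so the P-coordinate is (3/14)/1 = 3/14.
[PSR] = ½·(3·(-4/7−0) + (-43/14)·(0−4) + (-2)·(4−(-4/7))) = ½·(-12/7 + 86/7 − 64/7) = 5/7, so the Q-coordinate is 5/7.
[PQS] = ½·(3·(-2−(-4/7)) + (-5)·(-4/7−4) + (-43/14)·(4−(-2))) = ½·(-30/7 + 160/7 − 129/7) = 1/14, so the R-coordinate is 1/14.
Check: 3/14 + 5/7 + 1/14 = 1.

(3/14, 5/7, 1/14)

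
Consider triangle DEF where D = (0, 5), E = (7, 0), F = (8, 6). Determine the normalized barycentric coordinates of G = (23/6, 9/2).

(1/2, 1/6, 1/3)

Signed area of the reference triangle: [DEF] = ½·(0·(0−6) + 7·(6−5) + 8·(5−0)) = ½·(0 + 7 + 40) = 47/2.
[GEF] = ½·((23/6)·(0−6) + 7·(6−(9/2)) + 8·(9/2−0)) = ½·(-23 + 21/2 + 36) = 47/4, so the D-coordinate is (47/4)/(47/2) = 1/2.
[DGF] = ½·(0·(9/2−6) + (23/6)·(6−5) + 8·(5−(9/2))) = ½·(0 + 23/6 + 4) = 47/12, so the E-coordinate is 1/6.
[DEG] = ½·(0·(0−(9/2)) + 7·(9/2−5) + (23/6)·(5−0)) = ½·(0 − 7/2 + 115/6) = 47/6, so the F-coordinate is 1/3.
Check: 1/2 + 1/6 + 1/3 = 1.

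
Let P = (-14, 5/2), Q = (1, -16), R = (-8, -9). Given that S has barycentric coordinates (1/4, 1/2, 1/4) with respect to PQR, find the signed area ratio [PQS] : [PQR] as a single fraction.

1/4

The signed ratio [PQS]/[PQR] equals the barycentric coordinate of S at vertex R, which is 1/4.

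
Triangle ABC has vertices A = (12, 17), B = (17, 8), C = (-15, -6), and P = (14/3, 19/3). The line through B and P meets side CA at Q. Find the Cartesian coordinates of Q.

Barycentric coordinates of P with respect to ABC: (1/3, 1/3, 1/3).
On side CA the B-coordinate is zero; dropping P's B-weight 1/3 and renormalizing the remaining 1/3 : 1/3 gives weights 1/2, 1/2 on C, A.
Q = (1/2)·(-15, -6) + (1/2)·(12, 17) = (-3/2, 11/2).

(-3/2, 11/2)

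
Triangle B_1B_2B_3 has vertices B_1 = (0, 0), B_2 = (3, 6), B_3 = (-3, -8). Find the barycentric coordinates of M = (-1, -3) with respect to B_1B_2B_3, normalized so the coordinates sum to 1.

Signed area of the reference triangle: [B_1B_2B_3] = ½·(0·(6−(-8)) + 3·(-8−0) + (-3)·(0−6)) = ½·(0 − 24 + 18) = -3.
[MB_2B_3] = ½·((-1)·(6−(-8)) + 3·(-8−(-3)) + (-3)·(-3−6)) = ½·(-14 − 15 + 27) = -1, so the B_1-coordinate is (-1)/(-3) = 1/3.
[B_1MB_3] = ½·(0·(-3−(-8)) + (-1)·(-8−0) + (-3)·(0−(-3))) = ½·(0 + 8 − 9) = -1/2, so the B_2-coordinate is 1/6.
[B_1B_2M] = ½·(0·(6−(-3)) + 3·(-3−0) + (-1)·(0−6)) = ½·(0 − 9 + 6) = -3/2, so the B_3-coordinate is 1/2.

(1/3, 1/6, 1/2)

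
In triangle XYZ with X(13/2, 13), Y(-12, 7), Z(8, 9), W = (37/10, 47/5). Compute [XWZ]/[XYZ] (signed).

[XYZ] = ½·((13/2)·(7−9) + (-12)·(9−13) + 8·(13−7)) = ½·(-13 + 48 + 48) = 83/2.
[XWZ] = ½·((13/2)·(47/5−9) + (37/10)·(9−13) + 8·(13−(47/5))) = ½·(13/5 − 74/5 + 144/5) = 83/10, so the ratio is (83/10)/(83/2) = 1/5.

1/5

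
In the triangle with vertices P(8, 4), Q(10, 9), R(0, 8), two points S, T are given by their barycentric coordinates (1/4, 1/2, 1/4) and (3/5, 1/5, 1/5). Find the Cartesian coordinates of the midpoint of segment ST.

Barycentric coordinates of the midpoint are the average: (17/40, 7/20, 9/40).
Converting: (17/40)·P + (7/20)·Q + (9/40)·R = (69/10, 133/20).

(69/10, 133/20)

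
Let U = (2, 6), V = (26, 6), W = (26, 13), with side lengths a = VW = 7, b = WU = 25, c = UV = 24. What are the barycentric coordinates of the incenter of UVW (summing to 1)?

(1/8, 25/56, 3/7)

The incenter has barycentric coordinates proportional to the opposite side lengths: (7 : 25 : 24).
Normalizing by 7+25+24 = 56 gives (1/8, 25/56, 3/7).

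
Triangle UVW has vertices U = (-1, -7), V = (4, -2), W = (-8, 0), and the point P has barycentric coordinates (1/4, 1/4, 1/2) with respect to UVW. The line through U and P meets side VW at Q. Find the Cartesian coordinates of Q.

(-4, -2/3)

Line UP meets VW where the U-coordinate vanishes; zeroing P's U-weight and renormalizing leaves V, W-weights 1/4 : 1/2 → (1/3, 2/3).
So Q = (1/3)·V + (2/3)·W = (-4, -2/3).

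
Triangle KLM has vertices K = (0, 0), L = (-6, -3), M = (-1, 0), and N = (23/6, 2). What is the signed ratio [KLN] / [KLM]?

1/6

[KLM] = ½·(0·(-3−0) + (-6)·(0−0) + (-1)·(0−(-3))) = ½·(0 + 0 − 3) = -3/2.
[KLN] = ½·(0·(-3−2) + (-6)·(2−0) + (23/6)·(0−(-3))) = ½·(0 − 12 + 23/2) = -1/4, so the ratio is (-1/4)/(-3/2) = 1/6.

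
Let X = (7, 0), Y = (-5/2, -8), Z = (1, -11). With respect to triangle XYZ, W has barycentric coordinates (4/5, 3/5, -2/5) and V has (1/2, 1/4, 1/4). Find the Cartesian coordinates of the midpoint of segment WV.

Barycentric coordinates of the midpoint are the average: (13/20, 17/40, -3/40).
Converting: (13/20)·X + (17/40)·Y + (-3/40)·Z = (273/80, -103/40).

(273/80, -103/40)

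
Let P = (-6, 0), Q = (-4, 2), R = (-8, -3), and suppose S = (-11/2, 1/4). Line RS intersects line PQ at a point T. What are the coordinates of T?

(-14/3, 4/3)

Barycentric coordinates of S with respect to PQR: (1/4, 1/2, 1/4).
On side PQ the R-coordinate is zero; dropping S's R-weight 1/4 and renormalizing the remaining 1/4 : 1/2 gives weights 1/3, 2/3 on P, Q.
T = (1/3)·(-6, 0) + (2/3)·(-4, 2) = (-14/3, 4/3).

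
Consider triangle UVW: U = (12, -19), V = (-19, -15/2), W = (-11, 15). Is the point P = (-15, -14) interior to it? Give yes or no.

Barycentric coordinates of P: (284/1579, 1606/1579, -311/1579).
The three coordinates are positive, positive, negative; a point is interior exactly when all three are positive.

no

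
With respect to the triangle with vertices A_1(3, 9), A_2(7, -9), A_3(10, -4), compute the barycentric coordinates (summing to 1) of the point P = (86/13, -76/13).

Signed area of the reference triangle: [A_1A_2A_3] = ½·(3·(-9−(-4)) + 7·(-4−9) + 10·(9−(-9))) = ½·(-15 − 91 + 180) = 37.
[PA_2A_3] = ½·((86/13)·(-9−(-4)) + 7·(-4−(-76/13)) + 10·(-76/13−(-9))) = ½·(-430/13 + 168/13 + 410/13) = 74/13, so the A_1-coordinate is (74/13)/37 = 2/13.
[A_1PA_3] = ½·(3·(-76/13−(-4)) + (86/13)·(-4−9) + 10·(9−(-76/13))) = ½·(-72/13 − 86 + 1930/13) = 370/13, so the A_2-coordinate is 10/13.
[A_1A_2P] = ½·(3·(-9−(-76/13)) + 7·(-76/13−9) + (86/13)·(9−(-9))) = ½·(-123/13 − 1351/13 + 1548/13) = 37/13, so the A_3-coordinate is 1/13.

(2/13, 10/13, 1/13)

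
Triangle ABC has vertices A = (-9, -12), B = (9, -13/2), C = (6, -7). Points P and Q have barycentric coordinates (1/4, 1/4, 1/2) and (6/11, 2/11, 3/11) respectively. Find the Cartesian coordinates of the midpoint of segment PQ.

(15/22, -1563/176)

Barycentric coordinates of the midpoint are the average: (35/88, 19/88, 17/44).
Converting: (35/88)·A + (19/88)·B + (17/44)·C = (15/22, -1563/176).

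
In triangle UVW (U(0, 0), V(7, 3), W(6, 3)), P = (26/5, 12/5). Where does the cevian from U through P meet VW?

(13/2, 3)

Barycentric coordinates of P with respect to UVW: (1/5, 2/5, 2/5).
On side VW the U-coordinate is zero; dropping P's U-weight 1/5 and renormalizing the remaining 2/5 : 2/5 gives weights 1/2, 1/2 on V, W.
Q = (1/2)·(7, 3) + (1/2)·(6, 3) = (13/2, 3).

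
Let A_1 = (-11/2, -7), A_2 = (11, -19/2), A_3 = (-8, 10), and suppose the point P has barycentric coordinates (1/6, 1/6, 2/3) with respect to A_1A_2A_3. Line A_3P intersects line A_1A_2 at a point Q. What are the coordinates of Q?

Line A_3P meets A_1A_2 where the A_3-coordinate vanishes; zeroing P's A_3-weight and renormalizing leaves A_1, A_2-weights 1/6 : 1/6 → (1/2, 1/2).
So Q = (1/2)·A_1 + (1/2)·A_2 = (11/4, -33/4).

(11/4, -33/4)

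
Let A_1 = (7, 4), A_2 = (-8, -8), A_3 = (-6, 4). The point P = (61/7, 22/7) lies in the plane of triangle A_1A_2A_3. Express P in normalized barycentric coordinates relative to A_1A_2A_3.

Signed area of the reference triangle: [A_1A_2A_3] = ½·(7·(-8−4) + (-8)·(4−4) + (-6)·(4−(-8))) = ½·(-84 + 0 − 72) = -78.
[PA_2A_3] = ½·((61/7)·(-8−4) + (-8)·(4−(22/7)) + (-6)·(22/7−(-8))) = ½·(-732/7 − 48/7 − 468/7) = -624/7, so the A_1-coordinate is (-624/7)/(-78) = 8/7.
[A_1PA_3] = ½·(7·(22/7−4) + (61/7)·(4−4) + (-6)·(4−(22/7))) = ½·(-6 + 0 − 36/7) = -39/7, so the A_2-coordinate is 1/14.
[A_1A_2P] = ½·(7·(-8−(22/7)) + (-8)·(22/7−4) + (61/7)·(4−(-8))) = ½·(-78 + 48/7 + 732/7) = 117/7, so the A_3-coordinate is -3/14.
Check: 8/7 + 1/14 − 3/14 = 1.

(8/7, 1/14, -3/14)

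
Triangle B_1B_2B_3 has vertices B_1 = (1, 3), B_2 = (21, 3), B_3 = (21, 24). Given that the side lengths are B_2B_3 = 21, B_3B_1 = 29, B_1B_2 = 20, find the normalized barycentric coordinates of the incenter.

(3/10, 29/70, 2/7)

The incenter has barycentric coordinates proportional to the opposite side lengths: (21 : 29 : 20).
Normalizing by 21+29+20 = 70 gives (3/10, 29/70, 2/7).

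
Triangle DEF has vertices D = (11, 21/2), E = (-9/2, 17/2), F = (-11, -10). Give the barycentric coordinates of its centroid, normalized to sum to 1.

(1/3, 1/3, 1/3)

The centroid is the average of the vertices, so each weight is 1/3.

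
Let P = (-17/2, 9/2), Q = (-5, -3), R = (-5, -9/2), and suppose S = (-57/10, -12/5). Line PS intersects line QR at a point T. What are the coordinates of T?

Barycentric coordinates of S with respect to PQR: (1/5, 1/5, 3/5).
On side QR the P-coordinate is zero; dropping S's P-weight 1/5 and renormalizing the remaining 1/5 : 3/5 gives weights 1/4, 3/4 on Q, R.
T = (1/4)·(-5, -3) + (3/4)·(-5, -9/2) = (-5, -33/8).

(-5, -33/8)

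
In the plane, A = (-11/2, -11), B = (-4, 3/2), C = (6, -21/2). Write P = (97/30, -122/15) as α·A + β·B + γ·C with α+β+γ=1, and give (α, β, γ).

Signed area of the reference triangle: [ABC] = ½·((-11/2)·(3/2−(-21/2)) + (-4)·(-21/2−(-11)) + 6·(-11−(3/2))) = ½·(-66 − 2 − 75) = -143/2.
[PBC] = ½·((97/30)·(3/2−(-21/2)) + (-4)·(-21/2−(-122/15)) + 6·(-122/15−(3/2))) = ½·(194/5 + 142/15 − 289/5) = -143/30, so the A-coordinate is (-143/30)/(-143/2) = 1/15.
[APC] = ½·((-11/2)·(-122/15−(-21/2)) + (97/30)·(-21/2−(-11)) + 6·(-11−(-122/15))) = ½·(-781/60 + 97/60 − 86/5) = -143/10, so the B-coordinate is 1/5.
[ABP] = ½·((-11/2)·(3/2−(-122/15)) + (-4)·(-122/15−(-11)) + (97/30)·(-11−(3/2))) = ½·(-3179/60 − 172/15 − 485/12) = -1573/30, so the C-coordinate is 11/15.
Check: 1/15 + 1/5 + 11/15 = 1.

(1/15, 1/5, 11/15)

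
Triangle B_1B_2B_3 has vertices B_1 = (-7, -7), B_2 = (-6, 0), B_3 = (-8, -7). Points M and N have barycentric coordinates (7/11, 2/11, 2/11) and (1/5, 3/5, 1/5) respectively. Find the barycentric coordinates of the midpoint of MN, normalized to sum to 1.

(23/55, 43/110, 21/110)

Since both coordinate triples sum to 1, the midpoint's barycentrics are the componentwise average.
(7/11+1/5)/2 = 23/55; similarly 43/110 and 21/110.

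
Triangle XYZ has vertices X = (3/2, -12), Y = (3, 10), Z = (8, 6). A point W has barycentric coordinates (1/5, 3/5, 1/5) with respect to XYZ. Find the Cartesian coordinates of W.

(37/10, 24/5)

W = (1/5)·X + (3/5)·Y + (1/5)·Z.
x-coordinate: (1/5)·(3/2) + (3/5)·3 + (1/5)·8 = 37/10.
y-coordinate: (1/5)·(-12) + (3/5)·10 + (1/5)·6 = 24/5.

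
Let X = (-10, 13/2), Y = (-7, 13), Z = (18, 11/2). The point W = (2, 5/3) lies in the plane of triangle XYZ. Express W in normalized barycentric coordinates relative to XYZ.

(7/6, -2/3, 1/2)

Signed area of the reference triangle: [XYZ] = ½·((-10)·(13−(11/2)) + (-7)·(11/2−(13/2)) + 18·(13/2−13)) = ½·(-75 + 7 − 117) = -185/2.
[WYZ] = ½·(2·(13−(11/2)) + (-7)·(11/2−(5/3)) + 18·(5/3−13)) = ½·(15 − 161/6 − 204) = -1295/12, so the X-coordinate is (-1295/12)/(-185/2) = 7/6.
[XWZ] = ½·((-10)·(5/3−(11/2)) + 2·(11/2−(13/2)) + 18·(13/2−(5/3))) = ½·(115/3 − 2 + 87) = 185/3, so the Y-coordinate is -2/3.
[XYW] = ½·((-10)·(13−(5/3)) + (-7)·(5/3−(13/2)) + 2·(13/2−13)) = ½·(-340/3 + 203/6 − 13) = -185/4, so the Z-coordinate is 1/2.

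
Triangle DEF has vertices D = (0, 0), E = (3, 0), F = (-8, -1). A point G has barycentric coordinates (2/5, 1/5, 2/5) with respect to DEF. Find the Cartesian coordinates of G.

(-13/5, -2/5)

G = (2/5)·D + (1/5)·E + (2/5)·F.
x-coordinate: (2/5)·0 + (1/5)·3 + (2/5)·(-8) = -13/5.
y-coordinate: (2/5)·0 + (1/5)·0 + (2/5)·(-1) = -2/5.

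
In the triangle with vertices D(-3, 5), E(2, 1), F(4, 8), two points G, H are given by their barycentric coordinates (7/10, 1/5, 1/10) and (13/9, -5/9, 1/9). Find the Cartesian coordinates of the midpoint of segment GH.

(-63/20, 217/36)

Barycentric coordinates of the midpoint are the average: (193/180, -8/45, 19/180).
Converting: (193/180)·D + (-8/45)·E + (19/180)·F = (-63/20, 217/36).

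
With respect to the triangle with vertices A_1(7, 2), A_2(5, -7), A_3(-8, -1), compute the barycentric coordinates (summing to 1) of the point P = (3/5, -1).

Signed area of the reference triangle: [A_1A_2A_3] = ½·(7·(-7−(-1)) + 5·(-1−2) + (-8)·(2−(-7))) = ½·(-42 − 15 − 72) = -129/2.
[PA_2A_3] = ½·((3/5)·(-7−(-1)) + 5·(-1−(-1)) + (-8)·(-1−(-7))) = ½·(-18/5 + 0 − 48) = -129/5, so the A_1-coordinate is (-129/5)/(-129/2) = 2/5.
[A_1PA_3] = ½·(7·(-1−(-1)) + (3/5)·(-1−2) + (-8)·(2−(-1))) = ½·(0 − 9/5 − 24) = -129/10, so the A_2-coordinate is 1/5.
[A_1A_2P] = ½·(7·(-7−(-1)) + 5·(-1−2) + (3/5)·(2−(-7))) = ½·(-42 − 15 + 27/5) = -129/5, so the A_3-coordinate is 2/5.
Check: 2/5 + 1/5 + 2/5 = 1.

(2/5, 1/5, 2/5)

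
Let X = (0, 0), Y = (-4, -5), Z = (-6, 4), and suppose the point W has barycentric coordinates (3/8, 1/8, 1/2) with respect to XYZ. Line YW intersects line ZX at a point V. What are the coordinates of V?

Line YW meets ZX where the Y-coordinate vanishes; zeroing W's Y-weight and renormalizing leaves Z, X-weights 1/2 : 3/8 → (4/7, 3/7).
So V = (4/7)·Z + (3/7)·X = (-24/7, 16/7).

(-24/7, 16/7)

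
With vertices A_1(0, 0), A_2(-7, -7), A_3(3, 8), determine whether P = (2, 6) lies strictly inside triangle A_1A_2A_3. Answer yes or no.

Barycentric coordinates of P: (1/7, 2/35, 4/5).
The three coordinates are positive, positive, positive; a point is interior exactly when all three are positive.

yes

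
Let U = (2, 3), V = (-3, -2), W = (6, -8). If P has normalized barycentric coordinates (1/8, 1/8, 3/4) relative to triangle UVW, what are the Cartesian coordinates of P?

(35/8, -47/8)

P = (1/8)·U + (1/8)·V + (3/4)·W.
x-coordinate: (1/8)·2 + (1/8)·(-3) + (3/4)·6 = 35/8.
y-coordinate: (1/8)·3 + (1/8)·(-2) + (3/4)·(-8) = -47/8.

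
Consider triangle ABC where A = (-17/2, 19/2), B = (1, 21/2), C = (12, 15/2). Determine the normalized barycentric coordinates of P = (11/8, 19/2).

Signed area of the reference triangle: [ABC] = ½·((-17/2)·(21/2−(15/2)) + 1·(15/2−(19/2)) + 12·(19/2−(21/2))) = ½·(-51/2 − 2 − 12) = -79/4.
[PBC] = ½·((11/8)·(21/2−(15/2)) + 1·(15/2−(19/2)) + 12·(19/2−(21/2))) = ½·(33/8 − 2 − 12) = -79/16, so the A-coordinate is (-79/16)/(-79/4) = 1/4.
[APC] = ½·((-17/2)·(19/2−(15/2)) + (11/8)·(15/2−(19/2)) + 12·(19/2−(19/2))) = ½·(-17 − 11/4 + 0) = -79/8, so the B-coordinate is 1/2.
[ABP] = ½·((-17/2)·(21/2−(19/2)) + 1·(19/2−(19/2)) + (11/8)·(19/2−(21/2))) = ½·(-17/2 + 0 − 11/8) = -79/16, so the C-coordinate is 1/4.

(1/4, 1/2, 1/4)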